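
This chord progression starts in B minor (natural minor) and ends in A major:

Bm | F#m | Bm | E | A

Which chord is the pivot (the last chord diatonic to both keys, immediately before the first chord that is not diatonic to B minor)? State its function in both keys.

Chords diatonic to B minor: Bm, C#dim, D, Em, F#m, G, A.
Reading the progression, the first chord not in that set is E, so the modulation leaves B minor there.
The chord immediately before E is Bm, which is diatonic to both keys: i in B minor and ii in A major.

Bm — i in B minor, ii in A major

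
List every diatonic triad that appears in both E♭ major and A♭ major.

E♭, Fm, A♭, Cm

Triads in E♭ major: E♭ (I), Fm (ii), Gm (iii), A♭ (IV), B♭ (V), Cm (vi), Ddim (vii°).
Triads in A♭ major: A♭ (I), B♭m (ii), Cm (iii), D♭ (IV), E♭ (V), Fm (vi), Gdim (vii°).
Shared triads with their functions: E♭ (I in E♭ major, V in A♭ major); Fm (ii in E♭ major, vi in A♭ major); A♭ (IV in E♭ major, I in A♭ major); Cm (vi in E♭ major, iii in A♭ major).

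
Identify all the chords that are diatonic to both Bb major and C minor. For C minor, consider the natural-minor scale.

Bb, Cm, Eb, Gm

Triads in Bb major: Bb (I), Cm (ii), Dm (iii), Eb (IV), F (V), Gm (vi), Adim (vii°).
Triads in C minor (natural minor): Cm (i), Ddim (ii°), Eb (III), Fm (iv), Gm (v), Ab (VI), Bb (VII).
Shared triads with their functions: Bb (I in Bb major, VII in C minor); Cm (ii in Bb major, i in C minor); Eb (IV in Bb major, III in C minor); Gm (vi in Bb major, v in C minor).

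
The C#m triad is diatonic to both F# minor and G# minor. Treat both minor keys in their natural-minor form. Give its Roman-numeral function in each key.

v in F# minor; iv in G# minor

The scale of F# minor (natural minor) is F# G# A B C# D E; C# is degree 5, and the triad built there (C#-E-G#) is minor, so it is v.
The scale of G# minor (natural minor) is G# A# B C# D# E F#; C# is degree 4, and the triad built there (C#-E-G#) is minor, so it is iv.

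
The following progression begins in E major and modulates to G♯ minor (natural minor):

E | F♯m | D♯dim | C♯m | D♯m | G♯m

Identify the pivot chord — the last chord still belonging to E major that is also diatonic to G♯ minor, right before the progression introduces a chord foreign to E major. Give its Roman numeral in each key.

C♯m — vi in E major, iv in G♯ minor

Chords diatonic to E major: E, F♯m, G♯m, A, B, C♯m, D♯dim.
Reading the progression, the first chord not in that set is D♯m, so the modulation leaves E major there.
The chord immediately before D♯m is C♯m, which is diatonic to both keys: vi in E major and iv in G♯ minor.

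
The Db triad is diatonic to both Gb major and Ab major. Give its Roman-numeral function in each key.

V in Gb major; IV in Ab major

The scale of Gb major is Gb Ab Bb Cb Db Eb F; Db is degree 5, and the triad built there (Db-F-Ab) is major, so it is V.
The scale of Ab major is Ab Bb C Db Eb F G; Db is degree 4, and the triad built there (Db-F-Ab) is major, so it is IV.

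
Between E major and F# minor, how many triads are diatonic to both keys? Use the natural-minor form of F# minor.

4

Diatonic triads of E major: E major (I), F# minor (ii), G# minor (iii), A major (IV), B major (V), C# minor (vi), D# diminished (vii°).
Diatonic triads of F# minor (natural minor): F# minor (i), G# diminished (ii°), A major (III), B minor (iv), C# minor (v), D major (VI), E major (VII).
Matching root and quality in both lists: E major, F# minor, A major, C# minor.
That gives 4 common triads.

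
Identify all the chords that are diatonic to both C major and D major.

Triads in C major: C (I), Dm (ii), Em (iii), F (IV), G (V), Am (vi), Bdim (vii°).
Triads in D major: D (I), Em (ii), F#m (iii), G (IV), A (V), Bm (vi), C#dim (vii°).
Shared triads with their functions: Em (iii in C major, ii in D major); G (V in C major, IV in D major).

Em, G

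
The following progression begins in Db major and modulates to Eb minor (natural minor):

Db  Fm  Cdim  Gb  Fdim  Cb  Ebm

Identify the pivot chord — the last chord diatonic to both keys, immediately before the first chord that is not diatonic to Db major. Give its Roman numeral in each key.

Gb — IV in Db major, III in Eb minor

Chords diatonic to Db major: Db, Ebm, Fm, Gb, Ab, Bbm, Cdim.
Reading the progression, the first chord not in that set is Fdim, so the modulation leaves Db major there.
The chord immediately before Fdim is Gb, which is diatonic to both keys: IV in Db major and III in Eb minor.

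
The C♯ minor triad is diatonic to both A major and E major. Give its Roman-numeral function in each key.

iii in A major; vi in E major

The scale of A major is A B C♯ D E F♯ G♯; C♯ is degree 3, and the triad built there (C♯-E-G♯) is minor, so it is iii.
The scale of E major is E F♯ G♯ A B C♯ D♯; C♯ is degree 6, and the triad built there (C♯-E-G♯) is minor, so it is vi.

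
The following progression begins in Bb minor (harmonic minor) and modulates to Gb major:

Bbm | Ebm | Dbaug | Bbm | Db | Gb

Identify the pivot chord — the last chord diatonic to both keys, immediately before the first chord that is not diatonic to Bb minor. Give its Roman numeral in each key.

Chords diatonic to Bb minor: Bbm, Cdim, Dbaug, Ebm, F, Gb, Adim.
Reading the progression, the first chord not in that set is Db, so the modulation leaves Bb minor there.
The chord immediately before Db is Bbm, which is diatonic to both keys: i in Bb minor and iii in Gb major.

Bbm — i in Bb minor, iii in Gb major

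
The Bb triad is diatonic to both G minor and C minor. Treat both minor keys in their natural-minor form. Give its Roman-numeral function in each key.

The scale of G minor (natural minor) is G A Bb C D Eb F; Bb is degree 3, and the triad built there (Bb-D-F) is major, so it is III.
The scale of C minor (natural minor) is C D Eb F G Ab Bb; Bb is degree 7, and the triad built there (Bb-D-F) is major, so it is VII.

III in G minor; VII in C minor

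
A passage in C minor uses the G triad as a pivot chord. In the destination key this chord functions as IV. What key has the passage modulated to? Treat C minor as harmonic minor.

The numeral IV denotes a major triad on scale degree 4. With G on degree 4, the tonic of the new key is D.
Degree 4 carries a major triad in major keys, so the destination is D major.
Check: the diatonic triads of D major are D (I), Em (ii), F♯m (iii), G (IV), A (V), Bm (vi), C♯dim (vii°) — G is indeed IV.

D major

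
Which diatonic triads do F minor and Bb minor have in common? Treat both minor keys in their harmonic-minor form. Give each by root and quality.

Triads in F minor (harmonic minor): F minor (i), G diminished (ii°), Ab augmented (III+), Bb minor (iv), C major (V), Db major (VI), E diminished (vii°).
Triads in Bb minor (harmonic minor): Bb minor (i), C diminished (ii°), Db augmented (III+), Eb minor (iv), F major (V), Gb major (VI), A diminished (vii°).
Shared triads with their functions: Bb minor (iv in F minor, i in Bb minor).

Bbm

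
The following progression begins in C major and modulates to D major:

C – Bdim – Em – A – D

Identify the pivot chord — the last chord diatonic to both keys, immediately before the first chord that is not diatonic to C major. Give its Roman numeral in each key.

Em — iii in C major, ii in D major

Chords diatonic to C major: C, Dm, Em, F, G, Am, Bdim.
Reading the progression, the first chord not in that set is A, so the modulation leaves C major there.
The chord immediately before A is Em, which is diatonic to both keys: iii in C major and ii in D major.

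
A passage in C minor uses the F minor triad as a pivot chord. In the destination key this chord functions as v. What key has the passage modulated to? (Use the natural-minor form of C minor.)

Bb minor

The numeral v denotes a minor triad on scale degree 5. With F on degree 5, the tonic of the new key is Bb.
Degree 5 carries a minor triad in natural-minor keys, so the destination is Bb minor.
Check: the diatonic triads of Bb minor (natural minor) are Bbm (i), Cdim (ii°), Db (III), Ebm (iv), Fm (v), Gb (VI), Ab (VII) — F minor is indeed v.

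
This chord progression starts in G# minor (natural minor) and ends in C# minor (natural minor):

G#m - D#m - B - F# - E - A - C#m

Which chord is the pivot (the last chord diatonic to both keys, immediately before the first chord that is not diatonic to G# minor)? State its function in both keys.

Chords diatonic to G# minor: G#m, A#dim, B, C#m, D#m, E, F#.
Reading the progression, the first chord not in that set is A, so the modulation leaves G# minor there.
The chord immediately before A is E, which is diatonic to both keys: VI in G# minor and III in C# minor.

E — VI in G# minor, III in C# minor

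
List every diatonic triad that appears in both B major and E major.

B, C#m, E, G#m

Triads in B major: B major (I), C# minor (ii), D# minor (iii), E major (IV), F# major (V), G# minor (vi), A# diminished (vii°).
Triads in E major: E major (I), F# minor (ii), G# minor (iii), A major (IV), B major (V), C# minor (vi), D# diminished (vii°).
Shared triads with their functions: B major (I in B major, V in E major); C# minor (ii in B major, vi in E major); E major (IV in B major, I in E major); G# minor (vi in B major, iii in E major).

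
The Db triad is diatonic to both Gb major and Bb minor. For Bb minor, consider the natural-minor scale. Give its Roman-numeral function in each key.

V in Gb major; III in Bb minor

The scale of Gb major is Gb Ab Bb Cb Db Eb F; Db is degree 5, and the triad built there (Db-F-Ab) is major, so it is V.
The scale of Bb minor (natural minor) is Bb C Db Eb F Gb Ab; Db is degree 3, and the triad built there (Db-F-Ab) is major, so it is III.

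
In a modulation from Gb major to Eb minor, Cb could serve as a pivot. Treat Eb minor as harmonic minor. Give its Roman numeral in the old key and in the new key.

The scale of Gb major is Gb Ab Bb Cb Db Eb F; Cb is degree 4, and the triad built there (Cb-Eb-Gb) is major, so it is IV.
The scale of Eb minor (harmonic minor) is Eb F Gb Ab Bb Cb D; Cb is degree 6, and the triad built there (Cb-Eb-Gb) is major, so it is VI.

IV in Gb major; VI in Eb minor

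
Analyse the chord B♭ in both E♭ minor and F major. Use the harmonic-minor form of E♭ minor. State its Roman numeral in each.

The scale of E♭ minor (harmonic minor) is E♭ F G♭ A♭ B♭ C♭ D; B♭ is degree 5, and the triad built there (B♭-D-F) is major, so it is V.
The scale of F major is F G A B♭ C D E; B♭ is degree 4, and the triad built there (B♭-D-F) is major, so it is IV.

V in E♭ minor; IV in F major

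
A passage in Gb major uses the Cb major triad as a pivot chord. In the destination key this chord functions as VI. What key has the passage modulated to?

The numeral VI denotes a major triad on scale degree 6. With Cb on degree 6, the tonic of the new key is Eb.
Degree 6 carries a major triad in minor keys, so the destination is Eb minor.
Check: the diatonic triads of Eb minor (natural minor) are Ebm (i), Fdim (ii°), Gb (III), Abm (iv), Bbm (v), Cb (VI), Db (VII) — Cb major is indeed VI.

Eb minor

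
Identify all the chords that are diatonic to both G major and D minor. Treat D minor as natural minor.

Triads in G major: G (I), Am (ii), Bm (iii), C (IV), D (V), Em (vi), F#dim (vii°).
Triads in D minor (natural minor): Dm (i), Edim (ii°), F (III), Gm (iv), Am (v), Bb (VI), C (VII).
Shared triads with their functions: Am (ii in G major, v in D minor); C (IV in G major, VII in D minor).

Am, C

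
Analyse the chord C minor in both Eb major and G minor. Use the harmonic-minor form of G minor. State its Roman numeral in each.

The scale of Eb major is Eb F G Ab Bb C D; C is degree 6, and the triad built there (C-Eb-G) is minor, so it is vi.
The scale of G minor (harmonic minor) is G A Bb C D Eb F#; C is degree 4, and the triad built there (C-Eb-G) is minor, so it is iv.

vi in Eb major; iv in G minor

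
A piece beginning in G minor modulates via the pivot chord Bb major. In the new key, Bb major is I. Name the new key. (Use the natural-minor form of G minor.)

Bb major

The numeral I denotes a major triad on scale degree 1. With Bb on degree 1, the tonic of the new key is Bb.
Degree 1 carries a major triad in major keys, so the destination is Bb major.
Check: the diatonic triads of Bb major are Bb (I), Cm (ii), Dm (iii), Eb (IV), F (V), Gm (vi), Adim (vii°) — Bb major is indeed I.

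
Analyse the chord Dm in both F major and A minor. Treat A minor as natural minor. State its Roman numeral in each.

vi in F major; iv in A minor

The scale of F major is F G A Bb C D E; D is degree 6, and the triad built there (D-F-A) is minor, so it is vi.
The scale of A minor (natural minor) is A B C D E F G; D is degree 4, and the triad built there (D-F-A) is minor, so it is iv.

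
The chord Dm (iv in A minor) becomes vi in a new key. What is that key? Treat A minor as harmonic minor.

F major

The numeral vi denotes a minor triad on scale degree 6. With D on degree 6, the tonic of the new key is F.
Degree 6 carries a minor triad in major keys, so the destination is F major.
Check: the diatonic triads of F major are F (I), Gm (ii), Am (iii), Bb (IV), C (V), Dm (vi), Edim (vii°) — Dm is indeed vi.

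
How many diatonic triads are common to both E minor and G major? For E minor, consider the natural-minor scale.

Diatonic triads of E minor (natural minor): Em (i), F♯dim (ii°), G (III), Am (iv), Bm (v), C (VI), D (VII).
Diatonic triads of G major: G (I), Am (ii), Bm (iii), C (IV), D (V), Em (vi), F♯dim (vii°).
Matching root and quality in both lists: Em, F♯dim, G, Am, Bm, C, D.
That gives 7 common triads.

7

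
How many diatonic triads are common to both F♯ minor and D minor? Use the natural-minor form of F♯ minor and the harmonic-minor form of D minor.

1

Diatonic triads of F♯ minor (natural minor): F♯m (i), G♯dim (ii°), A (III), Bm (iv), C♯m (v), D (VI), E (VII).
Diatonic triads of D minor (harmonic minor): Dm (i), Edim (ii°), Faug (III+), Gm (iv), A (V), B♭ (VI), C♯dim (vii°).
Matching root and quality in both lists: A.
That gives 1 common triad.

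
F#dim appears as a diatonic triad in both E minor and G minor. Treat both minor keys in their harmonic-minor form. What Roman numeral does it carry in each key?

ii° in E minor; vii° in G minor

The scale of E minor (harmonic minor) is E F# G A B C D#; F# is degree 2, and the triad built there (F#-A-C) is diminished, so it is ii°.
The scale of G minor (harmonic minor) is G A Bb C D Eb F#; F# is degree 7, and the triad built there (F#-A-C) is diminished, so it is vii°.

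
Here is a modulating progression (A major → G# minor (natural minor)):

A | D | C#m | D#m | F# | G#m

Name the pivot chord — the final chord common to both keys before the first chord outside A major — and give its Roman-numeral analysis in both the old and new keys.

C#m — iii in A major, iv in G# minor

Chords diatonic to A major: A, Bm, C#m, D, E, F#m, G#dim.
Reading the progression, the first chord not in that set is D#m, so the modulation leaves A major there.
The chord immediately before D#m is C#m, which is diatonic to both keys: iii in A major and iv in G# minor.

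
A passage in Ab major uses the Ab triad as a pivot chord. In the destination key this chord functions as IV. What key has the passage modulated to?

The numeral IV denotes a major triad on scale degree 4. With Ab on degree 4, the tonic of the new key is Eb.
Degree 4 carries a major triad in major keys, so the destination is Eb major.
Check: the diatonic triads of Eb major are Eb (I), Fm (ii), Gm (iii), Ab (IV), Bb (V), Cm (vi), Ddim (vii°) — Ab is indeed IV.

Eb major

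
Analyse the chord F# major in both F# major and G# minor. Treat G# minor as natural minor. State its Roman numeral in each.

The scale of F# major is F# G# A# B C# D# E#; F# is degree 1, and the triad built there (F#-A#-C#) is major, so it is I.
The scale of G# minor (natural minor) is G# A# B C# D# E F#; F# is degree 7, and the triad built there (F#-A#-C#) is major, so it is VII.

I in F# major; VII in G# minor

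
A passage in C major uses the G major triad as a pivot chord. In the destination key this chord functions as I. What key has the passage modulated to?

G major

The numeral I denotes a major triad on scale degree 1. With G on degree 1, the tonic of the new key is G.
Degree 1 carries a major triad in major keys, so the destination is G major.
Check: the diatonic triads of G major are G (I), Am (ii), Bm (iii), C (IV), D (V), Em (vi), F#dim (vii°) — G major is indeed I.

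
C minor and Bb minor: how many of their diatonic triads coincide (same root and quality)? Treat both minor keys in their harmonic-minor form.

0

Diatonic triads of C minor (harmonic minor): Cm (i), Ddim (ii°), Ebaug (III+), Fm (iv), G (V), Ab (VI), Bdim (vii°).
Diatonic triads of Bb minor (harmonic minor): Bbm (i), Cdim (ii°), Dbaug (III+), Ebm (iv), F (V), Gb (VI), Adim (vii°).
No triad has the same root and quality in both keys.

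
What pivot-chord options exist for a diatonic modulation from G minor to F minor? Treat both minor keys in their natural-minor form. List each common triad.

Cm, Eb

Triads in G minor (natural minor): Gm (i), Adim (ii°), Bb (III), Cm (iv), Dm (v), Eb (VI), F (VII).
Triads in F minor (natural minor): Fm (i), Gdim (ii°), Ab (III), Bbm (iv), Cm (v), Db (VI), Eb (VII).
Shared triads with their functions: Cm (iv in G minor, v in F minor); Eb (VI in G minor, VII in F minor).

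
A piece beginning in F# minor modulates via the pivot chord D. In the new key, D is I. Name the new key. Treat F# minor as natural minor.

The numeral I denotes a major triad on scale degree 1. With D on degree 1, the tonic of the new key is D.
Degree 1 carries a major triad in major keys, so the destination is D major.
Check: the diatonic triads of D major are D (I), Em (ii), F#m (iii), G (IV), A (V), Bm (vi), C#dim (vii°) — D is indeed I.

D major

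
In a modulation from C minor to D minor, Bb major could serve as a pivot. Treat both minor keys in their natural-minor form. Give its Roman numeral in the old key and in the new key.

VII in C minor; VI in D minor

The scale of C minor (natural minor) is C D Eb F G Ab Bb; Bb is degree 7, and the triad built there (Bb-D-F) is major, so it is VII.
The scale of D minor (natural minor) is D E F G A Bb C; Bb is degree 6, and the triad built there (Bb-D-F) is major, so it is VI.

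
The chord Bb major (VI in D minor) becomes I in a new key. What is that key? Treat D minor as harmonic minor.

The numeral I denotes a major triad on scale degree 1. With Bb on degree 1, the tonic of the new key is Bb.
Degree 1 carries a major triad in major keys, so the destination is Bb major.
Check: the diatonic triads of Bb major are Bb (I), Cm (ii), Dm (iii), Eb (IV), F (V), Gm (vi), Adim (vii°) — Bb major is indeed I.

Bb major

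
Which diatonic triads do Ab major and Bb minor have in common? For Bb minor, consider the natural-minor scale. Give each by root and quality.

Ab, Bbm, Db, Fm

Triads in Ab major: Ab major (I), Bb minor (ii), C minor (iii), Db major (IV), Eb major (V), F minor (vi), G diminished (vii°).
Triads in Bb minor (natural minor): Bb minor (i), C diminished (ii°), Db major (III), Eb minor (iv), F minor (v), Gb major (VI), Ab major (VII).
Shared triads with their functions: Ab major (I in Ab major, VII in Bb minor); Bb minor (ii in Ab major, i in Bb minor); Db major (IV in Ab major, III in Bb minor); F minor (vi in Ab major, v in Bb minor).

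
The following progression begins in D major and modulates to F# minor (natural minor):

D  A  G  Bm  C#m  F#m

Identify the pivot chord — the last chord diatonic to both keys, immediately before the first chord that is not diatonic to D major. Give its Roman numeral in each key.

Bm — vi in D major, iv in F# minor

Chords diatonic to D major: D, Em, F#m, G, A, Bm, C#dim.
Reading the progression, the first chord not in that set is C#m, so the modulation leaves D major there.
The chord immediately before C#m is Bm, which is diatonic to both keys: vi in D major and iv in F# minor.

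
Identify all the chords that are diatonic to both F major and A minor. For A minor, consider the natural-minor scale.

F, Am, C, Dm

Triads in F major: F major (I), G minor (ii), A minor (iii), Bb major (IV), C major (V), D minor (vi), E diminished (vii°).
Triads in A minor (natural minor): A minor (i), B diminished (ii°), C major (III), D minor (iv), E minor (v), F major (VI), G major (VII).
Shared triads with their functions: F major (I in F major, VI in A minor); A minor (iii in F major, i in A minor); C major (V in F major, III in A minor); D minor (vi in F major, iv in A minor).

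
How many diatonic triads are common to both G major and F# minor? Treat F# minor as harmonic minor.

Diatonic triads of G major: G (I), Am (ii), Bm (iii), C (IV), D (V), Em (vi), F#dim (vii°).
Diatonic triads of F# minor (harmonic minor): F#m (i), G#dim (ii°), Aaug (III+), Bm (iv), C# (V), D (VI), E#dim (vii°).
Matching root and quality in both lists: Bm, D.
That gives 2 common triads.

2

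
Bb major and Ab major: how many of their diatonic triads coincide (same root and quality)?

Diatonic triads of Bb major: Bb (I), Cm (ii), Dm (iii), Eb (IV), F (V), Gm (vi), Adim (vii°).
Diatonic triads of Ab major: Ab (I), Bbm (ii), Cm (iii), Db (IV), Eb (V), Fm (vi), Gdim (vii°).
Matching root and quality in both lists: Cm, Eb.
That gives 2 common triads.

2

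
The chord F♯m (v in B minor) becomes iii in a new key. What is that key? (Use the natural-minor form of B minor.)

The numeral iii denotes a minor triad on scale degree 3. With F♯ on degree 3, the tonic of the new key is D.
Degree 3 carries a minor triad in major keys, so the destination is D major.
Check: the diatonic triads of D major are D (I), Em (ii), F♯m (iii), G (IV), A (V), Bm (vi), C♯dim (vii°) — F♯m is indeed iii.

D major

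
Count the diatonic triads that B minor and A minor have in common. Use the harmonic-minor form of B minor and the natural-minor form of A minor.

2

Diatonic triads of B minor (harmonic minor): Bm (i), C#dim (ii°), Daug (III+), Em (iv), F# (V), G (VI), A#dim (vii°).
Diatonic triads of A minor (natural minor): Am (i), Bdim (ii°), C (III), Dm (iv), Em (v), F (VI), G (VII).
Matching root and quality in both lists: Em, G.
That gives 2 common triads.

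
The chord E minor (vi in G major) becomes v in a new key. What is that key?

The numeral v denotes a minor triad on scale degree 5. With E on degree 5, the tonic of the new key is A.
Degree 5 carries a minor triad in natural-minor keys, so the destination is A minor.
Check: the diatonic triads of A minor (natural minor) are Am (i), Bdim (ii°), C (III), Dm (iv), Em (v), F (VI), G (VII) — E minor is indeed v.

A minor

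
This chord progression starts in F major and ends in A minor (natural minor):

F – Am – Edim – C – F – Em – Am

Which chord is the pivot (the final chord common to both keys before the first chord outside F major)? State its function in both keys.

Chords diatonic to F major: F, Gm, Am, Bb, C, Dm, Edim.
Reading the progression, the first chord not in that set is Em, so the modulation leaves F major there.
The chord immediately before Em is F, which is diatonic to both keys: I in F major and VI in A minor.

F — I in F major, VI in A minor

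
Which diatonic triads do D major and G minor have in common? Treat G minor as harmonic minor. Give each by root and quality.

D

Triads in D major: D (I), Em (ii), F#m (iii), G (IV), A (V), Bm (vi), C#dim (vii°).
Triads in G minor (harmonic minor): Gm (i), Adim (ii°), Bbaug (III+), Cm (iv), D (V), Eb (VI), F#dim (vii°).
Shared triads with their functions: D (I in D major, V in G minor).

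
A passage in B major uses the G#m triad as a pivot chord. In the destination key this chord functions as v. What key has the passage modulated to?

C# minor

The numeral v denotes a minor triad on scale degree 5. With G# on degree 5, the tonic of the new key is C#.
Degree 5 carries a minor triad in natural-minor keys, so the destination is C# minor.
Check: the diatonic triads of C# minor (natural minor) are C#m (i), D#dim (ii°), E (III), F#m (iv), G#m (v), A (VI), B (VII) — G#m is indeed v.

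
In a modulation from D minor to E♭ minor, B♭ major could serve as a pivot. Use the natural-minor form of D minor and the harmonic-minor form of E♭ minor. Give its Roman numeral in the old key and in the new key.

VI in D minor; V in E♭ minor

The scale of D minor (natural minor) is D E F G A B♭ C; B♭ is degree 6, and the triad built there (B♭-D-F) is major, so it is VI.
The scale of E♭ minor (harmonic minor) is E♭ F G♭ A♭ B♭ C♭ D; B♭ is degree 5, and the triad built there (B♭-D-F) is major, so it is V.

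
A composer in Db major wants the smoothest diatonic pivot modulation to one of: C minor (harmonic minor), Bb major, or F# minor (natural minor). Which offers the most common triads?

C minor

Triads of Db major: Db (I), Ebm (ii), Fm (iii), Gb (IV), Ab (V), Bbm (vi), Cdim (vii°).
C minor (harmonic minor) shares 2: Fm, Ab.
Bb major shares 0: none.
F# minor (natural minor) shares 0: none.
The most common triads (2) are shared with C minor.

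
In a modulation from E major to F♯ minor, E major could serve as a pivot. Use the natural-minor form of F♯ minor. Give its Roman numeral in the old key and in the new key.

I in E major; VII in F♯ minor

The scale of E major is E F♯ G♯ A B C♯ D♯; E is degree 1, and the triad built there (E-G♯-B) is major, so it is I.
The scale of F♯ minor (natural minor) is F♯ G♯ A B C♯ D E; E is degree 7, and the triad built there (E-G♯-B) is major, so it is VII.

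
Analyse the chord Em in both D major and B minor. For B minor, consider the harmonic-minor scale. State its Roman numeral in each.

ii in D major; iv in B minor

The scale of D major is D E F# G A B C#; E is degree 2, and the triad built there (E-G-B) is minor, so it is ii.
The scale of B minor (harmonic minor) is B C# D E F# G A#; E is degree 4, and the triad built there (E-G-B) is minor, so it is iv.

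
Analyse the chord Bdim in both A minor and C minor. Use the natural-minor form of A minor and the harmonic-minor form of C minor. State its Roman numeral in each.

The scale of A minor (natural minor) is A B C D E F G; B is degree 2, and the triad built there (B-D-F) is diminished, so it is ii°.
The scale of C minor (harmonic minor) is C D Eb F G Ab B; B is degree 7, and the triad built there (B-D-F) is diminished, so it is vii°.

ii° in A minor; vii° in C minor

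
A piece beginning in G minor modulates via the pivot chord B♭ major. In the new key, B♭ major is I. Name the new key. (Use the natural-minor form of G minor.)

B♭ major

The numeral I denotes a major triad on scale degree 1. With B♭ on degree 1, the tonic of the new key is B♭.
Degree 1 carries a major triad in major keys, so the destination is B♭ major.
Check: the diatonic triads of B♭ major are B♭ (I), Cm (ii), Dm (iii), E♭ (IV), F (V), Gm (vi), Adim (vii°) — B♭ major is indeed I.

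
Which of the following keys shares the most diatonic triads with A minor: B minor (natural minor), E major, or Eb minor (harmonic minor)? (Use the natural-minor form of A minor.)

B minor

Triads of A minor (natural minor): Am (i), Bdim (ii°), C (III), Dm (iv), Em (v), F (VI), G (VII).
B minor (natural minor) shares 2: Em, G.
E major shares 0: none.
Eb minor (harmonic minor) shares 0: none.
The most common triads (2) are shared with B minor.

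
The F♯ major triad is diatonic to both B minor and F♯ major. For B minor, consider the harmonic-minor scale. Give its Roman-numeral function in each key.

The scale of B minor (harmonic minor) is B C♯ D E F♯ G A♯; F♯ is degree 5, and the triad built there (F♯-A♯-C♯) is major, so it is V.
The scale of F♯ major is F♯ G♯ A♯ B C♯ D♯ E♯; F♯ is degree 1, and the triad built there (F♯-A♯-C♯) is major, so it is I.

V in B minor; I in F♯ major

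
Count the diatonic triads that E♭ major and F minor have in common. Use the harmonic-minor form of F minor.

1

Diatonic triads of E♭ major: E♭ major (I), F minor (ii), G minor (iii), A♭ major (IV), B♭ major (V), C minor (vi), D diminished (vii°).
Diatonic triads of F minor (harmonic minor): F minor (i), G diminished (ii°), A♭ augmented (III+), B♭ minor (iv), C major (V), D♭ major (VI), E diminished (vii°).
Matching root and quality in both lists: F minor.
That gives 1 common triad.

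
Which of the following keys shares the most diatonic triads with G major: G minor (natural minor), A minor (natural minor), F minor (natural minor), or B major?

Triads of G major: G major (I), A minor (ii), B minor (iii), C major (IV), D major (V), E minor (vi), F# diminished (vii°).
G minor (natural minor) shares 0: none.
A minor (natural minor) shares 4: G, Am, C, Em.
F minor (natural minor) shares 0: none.
B major shares 0: none.
The most common triads (4) are shared with A minor.

A minor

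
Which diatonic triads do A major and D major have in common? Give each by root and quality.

Triads in A major: A major (I), B minor (ii), C# minor (iii), D major (IV), E major (V), F# minor (vi), G# diminished (vii°).
Triads in D major: D major (I), E minor (ii), F# minor (iii), G major (IV), A major (V), B minor (vi), C# diminished (vii°).
Shared triads with their functions: A major (I in A major, V in D major); B minor (ii in A major, vi in D major); D major (IV in A major, I in D major); F# minor (vi in A major, iii in D major).

A, Bm, D, F#m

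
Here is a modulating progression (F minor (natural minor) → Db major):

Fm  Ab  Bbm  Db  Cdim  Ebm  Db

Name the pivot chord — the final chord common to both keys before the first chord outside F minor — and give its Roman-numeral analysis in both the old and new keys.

Db — VI in F minor, I in Db major

Chords diatonic to F minor: Fm, Gdim, Ab, Bbm, Cm, Db, Eb.
Reading the progression, the first chord not in that set is Cdim, so the modulation leaves F minor there.
The chord immediately before Cdim is Db, which is diatonic to both keys: VI in F minor and I in Db major.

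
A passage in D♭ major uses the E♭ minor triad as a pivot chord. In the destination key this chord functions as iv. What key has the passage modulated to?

The numeral iv denotes a minor triad on scale degree 4. With E♭ on degree 4, the tonic of the new key is B♭.
Degree 4 carries a minor triad in minor keys, so the destination is B♭ minor.
Check: the diatonic triads of B♭ minor (natural minor) are B♭m (i), Cdim (ii°), D♭ (III), E♭m (iv), Fm (v), G♭ (VI), A♭ (VII) — E♭ minor is indeed iv.

B♭ minor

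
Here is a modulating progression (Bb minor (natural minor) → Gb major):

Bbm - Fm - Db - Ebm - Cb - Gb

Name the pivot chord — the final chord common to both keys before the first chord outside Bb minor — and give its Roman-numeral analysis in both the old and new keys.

Chords diatonic to Bb minor: Bbm, Cdim, Db, Ebm, Fm, Gb, Ab.
Reading the progression, the first chord not in that set is Cb, so the modulation leaves Bb minor there.
The chord immediately before Cb is Ebm, which is diatonic to both keys: iv in Bb minor and vi in Gb major.

Ebm — iv in Bb minor, vi in Gb major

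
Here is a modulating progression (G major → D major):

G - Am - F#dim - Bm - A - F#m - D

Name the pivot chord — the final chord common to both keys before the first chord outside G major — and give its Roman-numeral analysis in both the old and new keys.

Bm — iii in G major, vi in D major

Chords diatonic to G major: G, Am, Bm, C, D, Em, F#dim.
Reading the progression, the first chord not in that set is A, so the modulation leaves G major there.
The chord immediately before A is Bm, which is diatonic to both keys: iii in G major and vi in D major.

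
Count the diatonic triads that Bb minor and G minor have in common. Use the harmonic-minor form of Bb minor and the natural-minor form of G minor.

2

Diatonic triads of Bb minor (harmonic minor): Bbm (i), Cdim (ii°), Dbaug (III+), Ebm (iv), F (V), Gb (VI), Adim (vii°).
Diatonic triads of G minor (natural minor): Gm (i), Adim (ii°), Bb (III), Cm (iv), Dm (v), Eb (VI), F (VII).
Matching root and quality in both lists: F, Adim.
That gives 2 common triads.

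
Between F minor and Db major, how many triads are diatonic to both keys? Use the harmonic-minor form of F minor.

Diatonic triads of F minor (harmonic minor): F minor (i), G diminished (ii°), Ab augmented (III+), Bb minor (iv), C major (V), Db major (VI), E diminished (vii°).
Diatonic triads of Db major: Db major (I), Eb minor (ii), F minor (iii), Gb major (IV), Ab major (V), Bb minor (vi), C diminished (vii°).
Matching root and quality in both lists: F minor, Bb minor, Db major.
That gives 3 common triads.

3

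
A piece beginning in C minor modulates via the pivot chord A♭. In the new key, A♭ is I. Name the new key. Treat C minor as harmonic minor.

The numeral I denotes a major triad on scale degree 1. With A♭ on degree 1, the tonic of the new key is A♭.
Degree 1 carries a major triad in major keys, so the destination is A♭ major.
Check: the diatonic triads of A♭ major are A♭ (I), B♭m (ii), Cm (iii), D♭ (IV), E♭ (V), Fm (vi), Gdim (vii°) — A♭ is indeed I.

A♭ major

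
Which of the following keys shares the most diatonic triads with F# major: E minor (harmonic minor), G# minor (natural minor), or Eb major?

G# minor

Triads of F# major: F# (I), G#m (ii), A#m (iii), B (IV), C# (V), D#m (vi), E#dim (vii°).
E minor (harmonic minor) shares 1: B.
G# minor (natural minor) shares 4: F#, G#m, B, D#m.
Eb major shares 0: none.
The most common triads (4) are shared with G# minor.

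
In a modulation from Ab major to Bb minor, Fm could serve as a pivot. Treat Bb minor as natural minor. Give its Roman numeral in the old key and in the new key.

The scale of Ab major is Ab Bb C Db Eb F G; F is degree 6, and the triad built there (F-Ab-C) is minor, so it is vi.
The scale of Bb minor (natural minor) is Bb C Db Eb F Gb Ab; F is degree 5, and the triad built there (F-Ab-C) is minor, so it is v.

vi in Ab major; v in Bb minor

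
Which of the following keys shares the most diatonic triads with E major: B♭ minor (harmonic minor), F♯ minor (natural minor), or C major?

F♯ minor

Triads of E major: E (I), F♯m (ii), G♯m (iii), A (IV), B (V), C♯m (vi), D♯dim (vii°).
B♭ minor (harmonic minor) shares 0: none.
F♯ minor (natural minor) shares 4: E, F♯m, A, C♯m.
C major shares 0: none.
The most common triads (4) are shared with F♯ minor.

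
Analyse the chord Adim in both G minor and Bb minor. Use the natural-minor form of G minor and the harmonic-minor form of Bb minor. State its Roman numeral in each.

The scale of G minor (natural minor) is G A Bb C D Eb F; A is degree 2, and the triad built there (A-C-Eb) is diminished, so it is ii°.
The scale of Bb minor (harmonic minor) is Bb C Db Eb F Gb A; A is degree 7, and the triad built there (A-C-Eb) is diminished, so it is vii°.

ii° in G minor; vii° in Bb minor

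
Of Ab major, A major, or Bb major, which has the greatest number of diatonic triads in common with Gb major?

Ab major

Triads of Gb major: Gb major (I), Ab minor (ii), Bb minor (iii), Cb major (IV), Db major (V), Eb minor (vi), F diminished (vii°).
Ab major shares 2: Bbm, Db.
A major shares 0: none.
Bb major shares 0: none.
The most common triads (2) are shared with Ab major.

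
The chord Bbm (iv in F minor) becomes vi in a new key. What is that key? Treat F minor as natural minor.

The numeral vi denotes a minor triad on scale degree 6. With Bb on degree 6, the tonic of the new key is Db.
Degree 6 carries a minor triad in major keys, so the destination is Db major.
Check: the diatonic triads of Db major are Db (I), Ebm (ii), Fm (iii), Gb (IV), Ab (V), Bbm (vi), Cdim (vii°) — Bbm is indeed vi.

Db major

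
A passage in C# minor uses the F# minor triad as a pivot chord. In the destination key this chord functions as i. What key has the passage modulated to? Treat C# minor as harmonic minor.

The numeral i denotes a minor triad on scale degree 1. With F# on degree 1, the tonic of the new key is F#.
Degree 1 carries a minor triad in minor keys, so the destination is F# minor.
Check: the diatonic triads of F# minor (natural minor) are F#m (i), G#dim (ii°), A (III), Bm (iv), C#m (v), D (VI), E (VII) — F# minor is indeed i.

F# minor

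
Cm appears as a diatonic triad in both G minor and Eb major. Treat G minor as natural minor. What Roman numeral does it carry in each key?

iv in G minor; vi in Eb major

The scale of G minor (natural minor) is G A Bb C D Eb F; C is degree 4, and the triad built there (C-Eb-G) is minor, so it is iv.
The scale of Eb major is Eb F G Ab Bb C D; C is degree 6, and the triad built there (C-Eb-G) is minor, so it is vi.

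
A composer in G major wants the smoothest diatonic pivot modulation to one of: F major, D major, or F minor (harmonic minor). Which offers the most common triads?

D major

Triads of G major: G major (I), A minor (ii), B minor (iii), C major (IV), D major (V), E minor (vi), F# diminished (vii°).
F major shares 2: Am, C.
D major shares 4: G, Bm, D, Em.
F minor (harmonic minor) shares 1: C.
The most common triads (4) are shared with D major.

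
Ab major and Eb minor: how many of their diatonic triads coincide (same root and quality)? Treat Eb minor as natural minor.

Diatonic triads of Ab major: Ab major (I), Bb minor (ii), C minor (iii), Db major (IV), Eb major (V), F minor (vi), G diminished (vii°).
Diatonic triads of Eb minor (natural minor): Eb minor (i), F diminished (ii°), Gb major (III), Ab minor (iv), Bb minor (v), Cb major (VI), Db major (VII).
Matching root and quality in both lists: Bb minor, Db major.
That gives 2 common triads.

2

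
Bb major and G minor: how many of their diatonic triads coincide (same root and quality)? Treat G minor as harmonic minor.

Diatonic triads of Bb major: Bb major (I), C minor (ii), D minor (iii), Eb major (IV), F major (V), G minor (vi), A diminished (vii°).
Diatonic triads of G minor (harmonic minor): G minor (i), A diminished (ii°), Bb augmented (III+), C minor (iv), D major (V), Eb major (VI), F# diminished (vii°).
Matching root and quality in both lists: C minor, Eb major, G minor, A diminished.
That gives 4 common triads.

4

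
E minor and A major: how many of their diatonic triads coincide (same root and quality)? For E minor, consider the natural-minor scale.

2

Diatonic triads of E minor (natural minor): E minor (i), F♯ diminished (ii°), G major (III), A minor (iv), B minor (v), C major (VI), D major (VII).
Diatonic triads of A major: A major (I), B minor (ii), C♯ minor (iii), D major (IV), E major (V), F♯ minor (vi), G♯ diminished (vii°).
Matching root and quality in both lists: B minor, D major.
That gives 2 common triads.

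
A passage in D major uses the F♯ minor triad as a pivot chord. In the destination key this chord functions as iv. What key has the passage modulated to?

C♯ minor

The numeral iv denotes a minor triad on scale degree 4. With F♯ on degree 4, the tonic of the new key is C♯.
Degree 4 carries a minor triad in minor keys, so the destination is C♯ minor.
Check: the diatonic triads of C♯ minor (natural minor) are C♯m (i), D♯dim (ii°), E (III), F♯m (iv), G♯m (v), A (VI), B (VII) — F♯ minor is indeed iv.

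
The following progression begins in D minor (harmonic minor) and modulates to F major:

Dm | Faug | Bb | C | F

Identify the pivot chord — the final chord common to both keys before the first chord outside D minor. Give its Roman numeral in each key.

Bb — VI in D minor, IV in F major

Chords diatonic to D minor: Dm, Edim, Faug, Gm, A, Bb, C#dim.
Reading the progression, the first chord not in that set is C, so the modulation leaves D minor there.
The chord immediately before C is Bb, which is diatonic to both keys: VI in D minor and IV in F major.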